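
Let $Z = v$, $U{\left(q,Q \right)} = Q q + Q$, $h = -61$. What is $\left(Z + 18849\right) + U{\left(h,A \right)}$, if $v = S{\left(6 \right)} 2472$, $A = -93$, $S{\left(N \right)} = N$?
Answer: $39261$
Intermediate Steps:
$U{\left(q,Q \right)} = Q + Q q$
$v = 14832$ ($v = 6 \cdot 2472 = 14832$)
$Z = 14832$
$\left(Z + 18849\right) + U{\left(h,A \right)} = \left(14832 + 18849\right) - 93 \left(1 - 61\right) = 33681 - -5580 = 33681 + 5580 = 39261$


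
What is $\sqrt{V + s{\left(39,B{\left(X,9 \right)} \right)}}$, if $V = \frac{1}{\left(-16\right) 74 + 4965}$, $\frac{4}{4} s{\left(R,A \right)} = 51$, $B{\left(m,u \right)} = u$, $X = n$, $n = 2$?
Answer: $\frac{8 \sqrt{11392153}}{3781} \approx 7.1414$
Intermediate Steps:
$X = 2$
$s{\left(R,A \right)} = 51$
$V = \frac{1}{3781}$ ($V = \frac{1}{-1184 + 4965} = \frac{1}{3781} \approx 0.00026448$)
$\sqrt{V + s{\left(39,B{\left(X,9 \right)} \right)}} = \sqrt{\frac{1}{3781} + 51} = \sqrt{\frac{192832}{3781}} = \frac{8 \sqrt{11392153}}{3781}$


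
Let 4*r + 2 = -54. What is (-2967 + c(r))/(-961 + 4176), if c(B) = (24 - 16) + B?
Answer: -2973/3215 ≈ -0.92473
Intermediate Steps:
r = -14 (r = -½ + (¼)*(-54) = -½ - 27/2 = -14)
c(B) = 8 + B
(-2967 + c(r))/(-961 + 4176) = (-2967 + (8 - 14))/(-961 + 4176) = (-2967 - 6)/3215 = -2973*1/3215 = -2973/3215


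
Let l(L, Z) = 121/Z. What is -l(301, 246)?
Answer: -121/246 ≈ -0.49187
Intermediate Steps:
-l(301, 246) = -121/246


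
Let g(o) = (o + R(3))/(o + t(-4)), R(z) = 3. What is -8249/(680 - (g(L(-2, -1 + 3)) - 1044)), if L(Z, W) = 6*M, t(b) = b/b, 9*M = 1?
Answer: -41245/8609 ≈ -4.7909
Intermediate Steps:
M = ⅑ (M = (⅑)*1 = ⅑ ≈ 0.11111)
t(b) = 1
L(Z, W) = ⅔ (L(Z, W) = 6*(⅑) = ⅔)
g(o) = (3 + o)/(1 + o) (g(o) = (o + 3)/(o + 1) = (3 + o)/(1 + o))
-8249/(680 - (g(L(-2, -1 + 3)) - 1044)) = -8249/(680 - ((3 + ⅔)/(1 + ⅔) - 1044)) = -8249/(680 - ((11/3)/(5/3) - 1044)) = -8249/(680 - ((⅗)*(11/3) - 1044)) = -8249/(680 - (11/5 - 1044)) = -8249/(680 - 1*(-5209/5)) = -8249/(680 + 5209/5) = -8249/8609/5 = -8249*5/8609 = -41245/8609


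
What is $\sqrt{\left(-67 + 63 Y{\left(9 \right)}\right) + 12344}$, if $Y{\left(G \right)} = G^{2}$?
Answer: $2 \sqrt{4345} \approx 131.83$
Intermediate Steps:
$\sqrt{\left(-67 + 63 Y{\left(9 \right)}\right) + 12344} = \sqrt{\left(-67 + 63 \cdot 9^{2}\right) + 12344} = \sqrt{\left(-67 + 63 \cdot 81\right) + 12344} = \sqrt{\left(-67 + 5103\right) + 12344} = \sqrt{5036 + 12344} = \sqrt{17380} = 2 \sqrt{4345}$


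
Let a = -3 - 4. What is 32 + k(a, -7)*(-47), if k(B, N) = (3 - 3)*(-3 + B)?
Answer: 32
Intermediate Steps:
a = -7
k(B, N) = 0 (k(B, N) = 0*(-3 + B) = 0)
32 + k(a, -7)*(-47) = 32 + 0*(-47) = 32 + 0 = 32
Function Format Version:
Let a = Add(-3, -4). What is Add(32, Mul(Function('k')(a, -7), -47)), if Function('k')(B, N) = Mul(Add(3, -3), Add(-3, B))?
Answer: 32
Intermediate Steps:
a = -7
Function('k')(B, N) = 0 (Function('k')(B, N) = Mul(0, Add(-3, B)) = 0)
Add(32, Mul(Function('k')(a, -7), -47)) = Add(32, Mul(0, -47)) = Add(32, 0) = 32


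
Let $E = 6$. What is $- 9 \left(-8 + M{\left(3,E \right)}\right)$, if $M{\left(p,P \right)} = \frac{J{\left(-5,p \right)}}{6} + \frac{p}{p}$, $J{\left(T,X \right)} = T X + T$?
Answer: $93$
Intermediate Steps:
$J{\left(T,X \right)} = T + T X$
$M{\left(p,P \right)} = \frac{1}{6} - \frac{5 p}{6}$ ($M{\left(p,P \right)} = \frac{\left(-5\right) \left(1 + p\right)}{6} + \frac{p}{p} = \left(-5 - 5 p\right) \frac{1}{6} + 1 = \left(- \frac{5}{6} - \frac{5 p}{6}\right) + 1 = \frac{1}{6} - \frac{5 p}{6}$)
$- 9 \left(-8 + M{\left(3,E \right)}\right) = - 9 \left(-8 + \left(\frac{1}{6} - \frac{5}{2}\right)\right) = - 9 \left(-8 - \frac{7}{3}\right) = \left(-9\right) \left(- \frac{31}{3}\right) = 93$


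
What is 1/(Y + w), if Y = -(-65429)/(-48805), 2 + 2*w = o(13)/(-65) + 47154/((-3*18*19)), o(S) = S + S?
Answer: -3338262/85192957 ≈ -0.039185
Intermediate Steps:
o(S) = 2*S
w = -41347/1710 (w = -1 + ((2*13)/(-65) + 47154/((-3*18*19)))/2 = -1 + (26*(-1/65) + 47154/((-54*19)))/2 = -1 + (-⅖ + 47154/(-1026))/2 = -1 + (-⅖ + 47154*(-1/1026))/2 = -1 + (-⅖ - 7859/171)/2 = -1 + (½)*(-39637/855) = -1 - 39637/1710 = -41347/1710 ≈ -24.180)
Y = -65429/48805 (Y = -(-65429)*(-1)/48805 = -1*65429/48805 = -65429/48805 ≈ -1.3406)
1/(Y + w) = 1/(-65429/48805 - 41347/1710) = 1/(-85192957/3338262) = -3338262/85192957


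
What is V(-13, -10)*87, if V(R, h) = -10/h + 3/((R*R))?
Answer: 14964/169 ≈ 88.544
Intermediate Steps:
V(R, h) = -10/h + 3/R**2 (V(R, h) = -10/h + 3/(R**2) = -10/h + 3/R**2)
V(-13, -10)*87 = (-10/(-10) + 3/(-13)**2)*87 = (-10*(-1/10) + 3*(1/169))*87 = (1 + 3/169)*87 = (172/169)*87 = 14964/169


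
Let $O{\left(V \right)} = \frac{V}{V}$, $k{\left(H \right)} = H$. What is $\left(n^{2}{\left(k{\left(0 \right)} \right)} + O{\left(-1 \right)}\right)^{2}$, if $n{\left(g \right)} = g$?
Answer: $1$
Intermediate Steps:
$O{\left(V \right)} = 1$
$\left(n^{2}{\left(k{\left(0 \right)} \right)} + O{\left(-1 \right)}\right)^{2} = \left(0^{2} + 1\right)^{2} = \left(0 + 1\right)^{2} = 1^{2} = 1$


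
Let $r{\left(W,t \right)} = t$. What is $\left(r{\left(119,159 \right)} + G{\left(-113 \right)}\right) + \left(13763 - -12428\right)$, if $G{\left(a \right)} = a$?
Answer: $26237$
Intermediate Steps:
$\left(r{\left(119,159 \right)} + G{\left(-113 \right)}\right) + \left(13763 - -12428\right) = \left(159 - 113\right) + \left(13763 - -12428\right) = 46 + \left(13763 + 12428\right) = 46 + 26191 = 26237$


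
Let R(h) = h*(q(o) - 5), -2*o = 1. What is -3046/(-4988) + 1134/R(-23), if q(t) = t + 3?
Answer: 5831537/286810 ≈ 20.332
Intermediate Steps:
o = -½ (o = -½*1 = -½ ≈ -0.50000)
q(t) = 3 + t
R(h) = -5*h/2 (R(h) = h*((3 - ½) - 5) = h*(5/2 - 5) = h*(-5/2) = -5*h/2)
-3046/(-4988) + 1134/R(-23) = -3046/(-4988) + 1134/((-5/2*(-23))) = -3046*(-1/4988) + 1134/(115/2) = 1523/2494 + 1134*(2/115) = 1523/2494 + 2268/115 = 5831537/286810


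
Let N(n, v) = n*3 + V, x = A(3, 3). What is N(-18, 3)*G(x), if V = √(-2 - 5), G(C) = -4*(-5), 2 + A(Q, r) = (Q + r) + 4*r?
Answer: -1080 + 20*I*√7 ≈ -1080.0 + 52.915*I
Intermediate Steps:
A(Q, r) = -2 + Q + 5*r (A(Q, r) = -2 + ((Q + r) + 4*r) = -2 + (Q + 5*r) = -2 + Q + 5*r)
x = 16 (x = -2 + 3 + 5*3 = -2 + 3 + 15 = 16)
G(C) = 20
V = I*√7 (V = √(-7) = I*√7 ≈ 2.6458*I)
N(n, v) = 3*n + I*√7 (N(n, v) = n*3 + I*√7 = 3*n + I*√7)
N(-18, 3)*G(x) = (3*(-18) + I*√7)*20 = (-54 + I*√7)*20 = -1080 + 20*I*√7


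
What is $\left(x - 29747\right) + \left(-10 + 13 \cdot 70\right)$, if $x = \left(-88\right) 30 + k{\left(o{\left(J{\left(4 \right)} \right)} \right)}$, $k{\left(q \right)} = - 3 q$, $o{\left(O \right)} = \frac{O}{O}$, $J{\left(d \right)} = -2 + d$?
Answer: $-31490$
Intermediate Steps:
$o{\left(O \right)} = 1$
$x = -2643$ ($x = \left(-88\right) 30 - 3 = -2640 - 3 = -2643$)
$\left(x - 29747\right) + \left(-10 + 13 \cdot 70\right) = \left(-2643 - 29747\right) + \left(-10 + 13 \cdot 70\right) = -32390 + \left(-10 + 910\right) = -32390 + 900 = -31490$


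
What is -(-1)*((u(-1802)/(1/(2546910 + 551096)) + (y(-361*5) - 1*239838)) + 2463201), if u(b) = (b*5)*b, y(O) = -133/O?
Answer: 4778432511950892/95 ≈ 5.0299e+13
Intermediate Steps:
u(b) = 5*b² (u(b) = (5*b)*b = 5*b²)
-(-1)*((u(-1802)/(1/(2546910 + 551096)) + (y(-361*5) - 1*239838)) + 2463201) = -(-1)*(((5*(-1802)²)/(1/(2546910 + 551096)) + (-133/((-361*5)) - 1*239838)) + 2463201) = -(-1)*(((5*3247204)/(1/3098006) + (-133/(-1805) - 239838)) + 2463201) = -(-1)*((16236020/(1/3098006) + (-133*(-1/1805) - 239838)) + 2463201) = -(-1)*((16236020*3098006 + (7/95 - 239838)) + 2463201) = -(-1)*((50299287376120 - 22784603/95) + 2463201) = -(-1)*(4778432277946797/95 + 2463201) = -(-1)*4778432511950892/95 = -1*(-4778432511950892/95) = 4778432511950892/95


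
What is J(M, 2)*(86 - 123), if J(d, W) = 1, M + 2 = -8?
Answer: -37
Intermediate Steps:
M = -10 (M = -2 - 8 = -10)
J(M, 2)*(86 - 123) = 1*(86 - 123) = 1*(-37) = -37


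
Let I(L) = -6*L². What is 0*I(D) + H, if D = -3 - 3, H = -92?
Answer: -92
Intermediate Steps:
D = -6
0*I(D) + H = 0*(-6*(-6)²) - 92 = 0*(-6*36) - 92 = 0*(-216) - 92 = 0 - 92 = -92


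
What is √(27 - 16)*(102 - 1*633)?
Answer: -531*√11 ≈ -1761.1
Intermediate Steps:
√(27 - 16)*(102 - 1*633) = √11*(102 - 633) = √11*(-531) = -531*√11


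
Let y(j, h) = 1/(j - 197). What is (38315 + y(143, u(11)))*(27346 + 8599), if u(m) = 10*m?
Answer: 74370528505/54 ≈ 1.3772e+9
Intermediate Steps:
y(j, h) = 1/(-197 + j)
(38315 + y(143, u(11)))*(27346 + 8599) = (38315 + 1/(-197 + 143))*(27346 + 8599) = (38315 + 1/(-54))*35945 = (38315 - 1/54)*35945 = (2069009/54)*35945 = 74370528505/54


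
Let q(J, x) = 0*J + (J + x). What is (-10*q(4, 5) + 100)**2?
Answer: 100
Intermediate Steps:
q(J, x) = J + x (q(J, x) = 0 + (J + x) = J + x)
(-10*q(4, 5) + 100)**2 = (-10*(4 + 5) + 100)**2 = (-10*9 + 100)**2 = (-90 + 100)**2 = 10**2 = 100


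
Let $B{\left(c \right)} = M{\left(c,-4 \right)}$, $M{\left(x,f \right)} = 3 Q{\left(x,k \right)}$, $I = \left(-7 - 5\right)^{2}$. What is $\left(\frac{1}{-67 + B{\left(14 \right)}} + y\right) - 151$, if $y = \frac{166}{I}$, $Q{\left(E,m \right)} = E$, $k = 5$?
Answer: $- \frac{269797}{1800} \approx -149.89$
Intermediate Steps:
$I = 144$ ($I = \left(-12\right)^{2} = 144$)
$y = \frac{83}{72}$ ($y = \frac{166}{144} = 166 \cdot \frac{1}{144} = \frac{83}{72} \approx 1.1528$)
$M{\left(x,f \right)} = 3 x$
$B{\left(c \right)} = 3 c$
$\left(\frac{1}{-67 + B{\left(14 \right)}} + y\right) - 151 = \left(\frac{1}{-67 + 3 \cdot 14} + \frac{83}{72}\right) - 151 = \left(\frac{1}{-67 + 42} + \frac{83}{72}\right) - 151 = \left(\frac{1}{-25} + \frac{83}{72}\right) - 151 = \left(- \frac{1}{25} + \frac{83}{72}\right) - 151 = \frac{2003}{1800} - 151 = - \frac{269797}{1800}$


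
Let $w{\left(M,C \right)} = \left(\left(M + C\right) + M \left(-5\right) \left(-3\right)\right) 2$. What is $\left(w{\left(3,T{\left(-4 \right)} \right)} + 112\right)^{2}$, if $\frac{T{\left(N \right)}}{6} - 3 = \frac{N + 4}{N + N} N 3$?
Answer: $59536$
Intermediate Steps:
$T{\left(N \right)} = 54 + 9 N$ ($T{\left(N \right)} = 18 + 6 \frac{N + 4}{N + N} N 3 = 18 + 6 \frac{4 + N}{2 N} N 3 = 18 + 6 \left(2 + \frac{N}{2}\right) 3 = 18 + 6 \left(6 + \frac{3 N}{2}\right) = 18 + \left(36 + 9 N\right) = 54 + 9 N$)
$w{\left(M,C \right)} = 2 C + 32 M$ ($w{\left(M,C \right)} = \left(\left(C + M\right) + - 5 M \left(-3\right)\right) 2 = \left(\left(C + M\right) + 15 M\right) 2 = \left(C + 16 M\right) 2 = 2 C + 32 M$)
$\left(w{\left(3,T{\left(-4 \right)} \right)} + 112\right)^{2} = \left(\left(2 \left(54 + 9 \left(-4\right)\right) + 32 \cdot 3\right) + 112\right)^{2} = \left(\left(2 \left(54 - 36\right) + 96\right) + 112\right)^{2} = \left(\left(2 \cdot 18 + 96\right) + 112\right)^{2} = \left(\left(36 + 96\right) + 112\right)^{2} = \left(132 + 112\right)^{2} = 244^{2} = 59536$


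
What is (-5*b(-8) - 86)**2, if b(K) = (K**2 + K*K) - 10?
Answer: 456976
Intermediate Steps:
b(K) = -10 + 2*K**2 (b(K) = (K**2 + K**2) - 10 = 2*K**2 - 10 = -10 + 2*K**2)
(-5*b(-8) - 86)**2 = (-5*(-10 + 2*(-8)**2) - 86)**2 = (-5*(-10 + 2*64) - 86)**2 = (-5*(-10 + 128) - 86)**2 = (-5*118 - 86)**2 = (-590 - 86)**2 = (-676)**2 = 456976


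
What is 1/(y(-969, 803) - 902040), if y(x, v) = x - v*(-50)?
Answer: -1/862859 ≈ -1.1589e-6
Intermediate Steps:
y(x, v) = x + 50*v (y(x, v) = x - (-50)*v = x + 50*v)
1/(y(-969, 803) - 902040) = 1/((-969 + 50*803) - 902040) = 1/((-969 + 40150) - 902040) = 1/(39181 - 902040) = 1/(-862859) = -1/862859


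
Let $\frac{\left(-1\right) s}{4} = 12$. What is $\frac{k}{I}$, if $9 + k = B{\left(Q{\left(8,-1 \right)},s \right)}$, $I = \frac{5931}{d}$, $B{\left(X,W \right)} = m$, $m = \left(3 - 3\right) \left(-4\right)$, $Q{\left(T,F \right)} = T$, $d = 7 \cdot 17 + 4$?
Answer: $- \frac{123}{659} \approx -0.18665$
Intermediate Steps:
$d = 123$ ($d = 119 + 4 = 123$)
$s = -48$ ($s = \left(-4\right) 12 = -48$)
$m = 0$ ($m = 0 \left(-4\right) = 0$)
$B{\left(X,W \right)} = 0$
$I = \frac{1977}{41}$ ($I = \frac{5931}{123} = 5931 \cdot \frac{1}{123} = \frac{1977}{41} \approx 48.219$)
$k = -9$ ($k = -9 + 0 = -9$)
$\frac{k}{I} = - \frac{9}{\frac{1977}{41}} = \left(-9\right) \frac{41}{1977} = - \frac{123}{659}$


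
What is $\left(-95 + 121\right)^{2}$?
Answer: $676$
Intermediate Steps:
$\left(-95 + 121\right)^{2} = 26^{2} = 676$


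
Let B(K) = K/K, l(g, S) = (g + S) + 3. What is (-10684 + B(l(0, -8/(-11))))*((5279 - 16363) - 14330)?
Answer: 271497762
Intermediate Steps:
l(g, S) = 3 + S + g (l(g, S) = (S + g) + 3 = 3 + S + g)
B(K) = 1
(-10684 + B(l(0, -8/(-11))))*((5279 - 16363) - 14330) = (-10684 + 1)*((5279 - 16363) - 14330) = -10683*(-11084 - 14330) = -10683*(-25414) = 271497762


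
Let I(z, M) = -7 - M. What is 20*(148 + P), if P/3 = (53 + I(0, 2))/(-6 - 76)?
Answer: 120040/41 ≈ 2927.8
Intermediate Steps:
P = -66/41 (P = 3*((53 + (-7 - 1*2))/(-6 - 76)) = 3*((53 + (-7 - 2))/(-82)) = 3*((53 - 9)*(-1/82)) = 3*(44*(-1/82)) = 3*(-22/41) = -66/41 ≈ -1.6098)
20*(148 + P) = 20*(148 - 66/41) = 20*(6002/41) = 120040/41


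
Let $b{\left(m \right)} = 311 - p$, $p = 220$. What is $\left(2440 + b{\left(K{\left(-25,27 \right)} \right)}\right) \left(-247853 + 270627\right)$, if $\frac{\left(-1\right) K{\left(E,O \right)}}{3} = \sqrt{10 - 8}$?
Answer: $57640994$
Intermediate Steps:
$K{\left(E,O \right)} = - 3 \sqrt{2}$ ($K{\left(E,O \right)} = - 3 \sqrt{10 - 8} = - 3 \sqrt{2}$)
$b{\left(m \right)} = 91$ ($b{\left(m \right)} = 311 - 220 = 91$)
$\left(2440 + b{\left(K{\left(-25,27 \right)} \right)}\right) \left(-247853 + 270627\right) = \left(2440 + 91\right) \left(-247853 + 270627\right) = 2531 \cdot 22774 = 57640994$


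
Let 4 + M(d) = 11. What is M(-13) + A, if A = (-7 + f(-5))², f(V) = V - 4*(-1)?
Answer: 71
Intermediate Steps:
f(V) = 4 + V (f(V) = V + 4 = 4 + V)
M(d) = 7 (M(d) = -4 + 11 = 7)
A = 64 (A = (-7 + (4 - 5))² = (-7 - 1)² = (-8)² = 64)
M(-13) + A = 7 + 64 = 71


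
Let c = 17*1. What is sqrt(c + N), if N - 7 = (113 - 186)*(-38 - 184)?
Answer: sqrt(16230) ≈ 127.40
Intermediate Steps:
c = 17
N = 16213 (N = 7 + (113 - 186)*(-38 - 184) = 7 - 73*(-222) = 7 + 16206 = 16213)
sqrt(c + N) = sqrt(17 + 16213) = sqrt(16230)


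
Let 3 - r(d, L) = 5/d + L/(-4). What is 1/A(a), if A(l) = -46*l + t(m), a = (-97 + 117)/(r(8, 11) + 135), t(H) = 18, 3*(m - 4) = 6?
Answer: 1121/12818 ≈ 0.087455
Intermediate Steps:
m = 6 (m = 4 + (1/3)*6 = 4 + 2 = 6)
r(d, L) = 3 - 5/d + L/4 (r(d, L) = 3 - (5/d + L/(-4)) = 3 - (5/d + L*(-1/4)) = 3 - (5/d - L/4) = 3 + (-5/d + L/4) = 3 - 5/d + L/4)
a = 160/1121 (a = (-97 + 117)/((3 - 5/8 + (1/4)*11) + 135) = 20/((3 - 5*1/8 + 11/4) + 135) = 20/((3 - 5/8 + 11/4) + 135) = 20/(41/8 + 135) = 20/(1121/8) = 20*(8/1121) = 160/1121 ≈ 0.14273)
A(l) = 18 - 46*l (A(l) = -46*l + 18 = 18 - 46*l)
1/A(a) = 1/(18 - 46*160/1121) = 1/(18 - 7360/1121) = 1/(12818/1121) = 1121/12818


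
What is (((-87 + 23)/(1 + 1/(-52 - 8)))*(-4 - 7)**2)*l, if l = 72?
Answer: -33454080/59 ≈ -5.6702e+5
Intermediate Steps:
(((-87 + 23)/(1 + 1/(-52 - 8)))*(-4 - 7)**2)*l = (((-87 + 23)/(1 + 1/(-52 - 8)))*(-4 - 7)**2)*72 = (-64/(1 + 1/(-60))*(-11)**2)*72 = (-64/(1 - 1/60)*121)*72 = (-64/59/60*121)*72 = (-64*60/59*121)*72 = -3840/59*121*72 = -464640/59*72 = -33454080/59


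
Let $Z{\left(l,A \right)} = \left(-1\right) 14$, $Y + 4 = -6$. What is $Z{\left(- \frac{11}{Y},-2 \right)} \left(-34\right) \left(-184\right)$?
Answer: $-87584$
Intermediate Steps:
$Y = -10$ ($Y = -4 - 6 = -10$)
$Z{\left(l,A \right)} = -14$
$Z{\left(- \frac{11}{Y},-2 \right)} \left(-34\right) \left(-184\right) = \left(-14\right) \left(-34\right) \left(-184\right) = 476 \left(-184\right) = -87584$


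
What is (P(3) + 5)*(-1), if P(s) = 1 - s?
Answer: -3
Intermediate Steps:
(P(3) + 5)*(-1) = ((1 - 1*3) + 5)*(-1) = ((1 - 3) + 5)*(-1) = (-2 + 5)*(-1) = 3*(-1) = -3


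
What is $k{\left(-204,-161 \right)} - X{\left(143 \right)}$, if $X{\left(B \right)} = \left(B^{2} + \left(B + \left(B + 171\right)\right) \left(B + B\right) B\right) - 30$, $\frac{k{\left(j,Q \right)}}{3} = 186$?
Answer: $-18710247$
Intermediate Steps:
$k{\left(j,Q \right)} = 558$ ($k{\left(j,Q \right)} = 3 \cdot 186 = 558$)
$X{\left(B \right)} = -30 + B^{2} + 2 B^{2} \left(171 + 2 B\right)$ ($X{\left(B \right)} = \left(B^{2} + \left(B + \left(171 + B\right)\right) 2 B B\right) - 30 = \left(B^{2} + \left(171 + 2 B\right) 2 B B\right) - 30 = \left(B^{2} + 2 B \left(171 + 2 B\right) B\right) - 30 = \left(B^{2} + 2 B^{2} \left(171 + 2 B\right)\right) - 30 = -30 + B^{2} + 2 B^{2} \left(171 + 2 B\right)$)
$k{\left(-204,-161 \right)} - X{\left(143 \right)} = 558 - \left(-30 + 4 \cdot 143^{3} + 343 \cdot 143^{2}\right) = 558 - \left(-30 + 4 \cdot 2924207 + 343 \cdot 20449\right) = 558 - \left(-30 + 11696828 + 7014007\right) = 558 - 18710805 = -18710247$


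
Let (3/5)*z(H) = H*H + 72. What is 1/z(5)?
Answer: 3/485 ≈ 0.0061856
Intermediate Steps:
z(H) = 120 + 5*H²/3 (z(H) = 5*(H*H + 72)/3 = 5*(H² + 72)/3 = 5*(72 + H²)/3 = 120 + 5*H²/3)
1/z(5) = 1/(120 + (5/3)*5²) = 1/(120 + (5/3)*25) = 1/(120 + 125/3) = 1/(485/3) = 3/485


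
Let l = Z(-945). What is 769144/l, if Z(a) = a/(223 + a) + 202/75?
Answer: 41649147600/216719 ≈ 1.9218e+5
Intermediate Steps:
Z(a) = 202/75 + a/(223 + a) (Z(a) = a/(223 + a) + 202*(1/75) = a/(223 + a) + 202/75 = 202/75 + a/(223 + a))
l = 216719/54150 (l = (45046 + 277*(-945))/(75*(223 - 945)) = (1/75)*(45046 - 261765)/(-722) = (1/75)*(-1/722)*(-216719) = 216719/54150 ≈ 4.0022)
769144/l = 769144/(216719/54150) = 769144*(54150/216719) = 41649147600/216719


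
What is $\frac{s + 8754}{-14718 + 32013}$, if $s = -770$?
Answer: $\frac{7984}{17295} \approx 0.46164$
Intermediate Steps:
$\frac{s + 8754}{-14718 + 32013} = \frac{-770 + 8754}{-14718 + 32013} = \frac{7984}{17295}$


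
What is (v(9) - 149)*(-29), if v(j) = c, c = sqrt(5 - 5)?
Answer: 4321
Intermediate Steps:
c = 0 (c = sqrt(0) = 0)
v(j) = 0
(v(9) - 149)*(-29) = (0 - 149)*(-29) = -149*(-29) = 4321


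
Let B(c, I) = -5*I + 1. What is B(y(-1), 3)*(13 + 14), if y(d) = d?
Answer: -378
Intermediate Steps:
B(c, I) = 1 - 5*I
B(y(-1), 3)*(13 + 14) = (1 - 5*3)*(13 + 14) = (1 - 15)*27 = -14*27 = -378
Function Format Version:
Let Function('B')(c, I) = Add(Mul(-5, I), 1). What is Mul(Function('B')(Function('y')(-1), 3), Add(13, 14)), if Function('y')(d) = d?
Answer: -378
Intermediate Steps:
Function('B')(c, I) = Add(1, Mul(-5, I))
Mul(Function('B')(Function('y')(-1), 3), Add(13, 14)) = Mul(Add(1, Mul(-5, 3)), Add(13, 14)) = Mul(Add(1, -15), 27) = Mul(-14, 27) = -378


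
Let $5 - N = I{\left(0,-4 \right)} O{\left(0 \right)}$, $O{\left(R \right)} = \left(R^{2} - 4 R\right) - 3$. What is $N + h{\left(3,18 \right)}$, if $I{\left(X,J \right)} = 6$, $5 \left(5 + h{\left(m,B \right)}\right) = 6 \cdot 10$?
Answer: $30$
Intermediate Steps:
$h{\left(m,B \right)} = 7$ ($h{\left(m,B \right)} = -5 + \frac{6 \cdot 10}{5} = -5 + \frac{1}{5} \cdot 60 = -5 + 12 = 7$)
$O{\left(R \right)} = -3 + R^{2} - 4 R$
$N = 23$ ($N = 5 - 6 \left(-3 + 0^{2} - 0\right) = 5 - 6 \left(-3 + 0 + 0\right) = 5 - 6 \left(-3\right) = 5 - -18 = 5 + 18 = 23$)
$N + h{\left(3,18 \right)} = 23 + 7 = 30$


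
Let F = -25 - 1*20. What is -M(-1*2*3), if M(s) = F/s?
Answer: -15/2 ≈ -7.5000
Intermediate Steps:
F = -45 (F = -25 - 20 = -45)
M(s) = -45/s
-M(-1*2*3) = -(-45)/(-1*2*3) = -(-45)/((-2*3)) = -(-45)/(-6) = -(-45)*(-1)/6 = -1*15/2 = -15/2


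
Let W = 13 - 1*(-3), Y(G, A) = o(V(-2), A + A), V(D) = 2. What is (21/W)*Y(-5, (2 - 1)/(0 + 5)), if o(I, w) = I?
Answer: 21/8 ≈ 2.6250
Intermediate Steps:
Y(G, A) = 2
W = 16 (W = 13 + 3 = 16)
(21/W)*Y(-5, (2 - 1)/(0 + 5)) = (21/16)*2 = 21/8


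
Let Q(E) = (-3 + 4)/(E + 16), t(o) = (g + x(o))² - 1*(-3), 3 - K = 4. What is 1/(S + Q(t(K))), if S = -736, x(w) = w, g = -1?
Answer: -23/16927 ≈ -0.0013588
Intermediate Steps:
K = -1 (K = 3 - 1*4 = 3 - 4 = -1)
t(o) = 3 + (-1 + o)² (t(o) = (-1 + o)² - 1*(-3) = (-1 + o)² + 3 = 3 + (-1 + o)²)
Q(E) = 1/(16 + E)
1/(S + Q(t(K))) = 1/(-736 + 1/(16 + (3 + (-1 - 1)²))) = 1/(-736 + 1/(16 + (3 + (-2)²))) = 1/(-736 + 1/(16 + (3 + 4))) = 1/(-736 + 1/(16 + 7)) = 1/(-736 + 1/23) = 1/(-16927/23) = -23/16927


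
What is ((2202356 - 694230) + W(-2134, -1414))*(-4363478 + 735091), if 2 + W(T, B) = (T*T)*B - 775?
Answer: 23358780609530345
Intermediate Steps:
W(T, B) = -777 + B*T² (W(T, B) = -2 + ((T*T)*B - 775) = -2 + (T²*B - 775) = -2 + (B*T² - 775) = -2 + (-775 + B*T²) = -777 + B*T²)
((2202356 - 694230) + W(-2134, -1414))*(-4363478 + 735091) = ((2202356 - 694230) + (-777 - 1414*(-2134)²))*(-4363478 + 735091) = (1508126 + (-777 - 1414*4553956))*(-3628387) = (1508126 + (-777 - 6439293784))*(-3628387) = (1508126 - 6439294561)*(-3628387) = -6437786435*(-3628387) = 23358780609530345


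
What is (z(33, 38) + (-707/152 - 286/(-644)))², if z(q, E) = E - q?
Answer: 376398801/598878784 ≈ 0.62851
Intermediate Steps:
(z(33, 38) + (-707/152 - 286/(-644)))² = ((38 - 1*33) + (-707/152 - 286/(-644)))² = ((38 - 33) + (-707*1/152 - 286*(-1/644)))² = (5 + (-707/152 + 143/322))² = (5 - 102959/24472)² = (19401/24472)² = 376398801/598878784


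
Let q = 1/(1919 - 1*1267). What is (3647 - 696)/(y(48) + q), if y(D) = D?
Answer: 1924052/31297 ≈ 61.477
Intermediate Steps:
q = 1/652 (q = 1/(1919 - 1267) = 1/652 ≈ 0.0015337)
(3647 - 696)/(y(48) + q) = (3647 - 696)/(48 + 1/652) = 2951/(31297/652) = 2951*(652/31297) = 1924052/31297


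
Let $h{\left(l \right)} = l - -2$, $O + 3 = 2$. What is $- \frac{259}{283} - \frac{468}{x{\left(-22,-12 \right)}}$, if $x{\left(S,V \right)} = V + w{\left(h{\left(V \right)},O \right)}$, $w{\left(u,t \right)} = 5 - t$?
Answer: $\frac{21815}{283} \approx 77.085$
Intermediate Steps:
$O = -1$ ($O = -3 + 2 = -1$)
$h{\left(l \right)} = 2 + l$ ($h{\left(l \right)} = l + 2 = 2 + l$)
$x{\left(S,V \right)} = 6 + V$ ($x{\left(S,V \right)} = V + \left(5 - -1\right) = V + \left(5 + 1\right) = V + 6 = 6 + V$)
$- \frac{259}{283} - \frac{468}{x{\left(-22,-12 \right)}} = - \frac{259}{283} - \frac{468}{6 - 12} = \left(-259\right) \frac{1}{283} - \frac{468}{-6} = - \frac{259}{283} - -78 = - \frac{259}{283} + 78 = \frac{21815}{283}$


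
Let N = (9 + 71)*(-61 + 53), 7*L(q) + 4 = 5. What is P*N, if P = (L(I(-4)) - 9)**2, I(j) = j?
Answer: -2460160/49 ≈ -50207.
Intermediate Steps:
L(q) = 1/7 (L(q) = -4/7 + (1/7)*5 = -4/7 + 5/7 = 1/7)
N = -640 (N = 80*(-8) = -640)
P = 3844/49 (P = (1/7 - 9)**2 = (-62/7)**2 = 3844/49 ≈ 78.449)
P*N = (3844/49)*(-640) = -2460160/49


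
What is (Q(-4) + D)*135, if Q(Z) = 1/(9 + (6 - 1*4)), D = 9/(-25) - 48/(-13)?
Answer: 330426/715 ≈ 462.13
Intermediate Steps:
D = 1083/325 (D = 9*(-1/25) - 48*(-1/13) = -9/25 + 48/13 = 1083/325 ≈ 3.3323)
Q(Z) = 1/11 (Q(Z) = 1/(9 + (6 - 4)) = 1/(9 + 2) = 1/11)
(Q(-4) + D)*135 = (1/11 + 1083/325)*135 = (12238/3575)*135 = 330426/715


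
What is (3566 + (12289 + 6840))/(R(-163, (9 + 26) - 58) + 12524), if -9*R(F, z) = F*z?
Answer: 204255/108967 ≈ 1.8745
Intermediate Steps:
R(F, z) = -F*z/9
(3566 + (12289 + 6840))/(R(-163, (9 + 26) - 58) + 12524) = (3566 + (12289 + 6840))/(-⅑*(-163)*((9 + 26) - 58) + 12524) = (3566 + 19129)/(-⅑*(-163)*(35 - 58) + 12524) = 22695/(-⅑*(-163)*(-23) + 12524) = 22695/(-3749/9 + 12524) = 22695/(108967/9) = 22695*(9/108967) = 204255/108967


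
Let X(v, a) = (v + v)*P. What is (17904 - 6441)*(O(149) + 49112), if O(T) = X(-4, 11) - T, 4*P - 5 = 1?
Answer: 561125313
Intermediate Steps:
P = 3/2 (P = 5/4 + (1/4)*1 = 5/4 + 1/4 = 3/2 ≈ 1.5000)
X(v, a) = 3*v (X(v, a) = (v + v)*(3/2) = (2*v)*(3/2) = 3*v)
O(T) = -12 - T (O(T) = 3*(-4) - T = -12 - T)
(17904 - 6441)*(O(149) + 49112) = (17904 - 6441)*((-12 - 1*149) + 49112) = 11463*((-12 - 149) + 49112) = 11463*(-161 + 49112) = 11463*48951 = 561125313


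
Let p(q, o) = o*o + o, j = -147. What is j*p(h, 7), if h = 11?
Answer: -8232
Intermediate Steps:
p(q, o) = o + o² (p(q, o) = o² + o = o + o²)
j*p(h, 7) = -1029*(1 + 7) = -1029*8 = -147*56 = -8232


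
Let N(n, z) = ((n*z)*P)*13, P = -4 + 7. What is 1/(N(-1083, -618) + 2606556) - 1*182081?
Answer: -5227367434781/28709022 ≈ -1.8208e+5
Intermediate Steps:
P = 3
N(n, z) = 39*n*z (N(n, z) = ((n*z)*3)*13 = (3*n*z)*13 = 39*n*z)
1/(N(-1083, -618) + 2606556) - 1*182081 = 1/(39*(-1083)*(-618) + 2606556) - 1*182081 = 1/(26102466 + 2606556) - 182081 = 1/28709022 - 182081 = -5227367434781/28709022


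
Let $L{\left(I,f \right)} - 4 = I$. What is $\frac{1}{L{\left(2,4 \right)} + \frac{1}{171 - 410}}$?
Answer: $\frac{239}{1433} \approx 0.16678$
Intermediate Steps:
$L{\left(I,f \right)} = 4 + I$
$\frac{1}{L{\left(2,4 \right)} + \frac{1}{171 - 410}} = \frac{1}{\left(4 + 2\right) + \frac{1}{171 - 410}} = \frac{1}{6 + \frac{1}{-239}} = \frac{1}{6 - \frac{1}{239}} = \frac{1}{\frac{1433}{239}} = \frac{239}{1433}$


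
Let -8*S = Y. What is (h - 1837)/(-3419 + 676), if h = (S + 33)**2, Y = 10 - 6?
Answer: 3123/10972 ≈ 0.28463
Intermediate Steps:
Y = 4
S = -1/2 (S = -1/8*4 = -1/2 ≈ -0.50000)
h = 4225/4 (h = (-1/2 + 33)**2 = (65/2)**2 = 4225/4 ≈ 1056.3)
(h - 1837)/(-3419 + 676) = (4225/4 - 1837)/(-3419 + 676) = -3123/4/(-2743) = -3123/4*(-1/2743) = 3123/10972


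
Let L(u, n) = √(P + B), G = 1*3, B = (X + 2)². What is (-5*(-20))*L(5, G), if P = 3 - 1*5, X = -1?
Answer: 100*I ≈ 100.0*I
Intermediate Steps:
P = -2 (P = 3 - 5 = -2)
B = 1 (B = (-1 + 2)² = 1² = 1)
G = 3
L(u, n) = I (L(u, n) = √(-2 + 1) = √(-1) = I)
(-5*(-20))*L(5, G) = (-5*(-20))*I = 100*I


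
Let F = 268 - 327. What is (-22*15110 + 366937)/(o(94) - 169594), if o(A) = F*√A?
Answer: -2926938049/14380898811 + 2036503*√94/28761797622 ≈ -0.20284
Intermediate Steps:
F = -59
o(A) = -59*√A
(-22*15110 + 366937)/(o(94) - 169594) = (-22*15110 + 366937)/(-59*√94 - 169594) = (-332420 + 366937)/(-169594 - 59*√94) = 34517/(-169594 - 59*√94)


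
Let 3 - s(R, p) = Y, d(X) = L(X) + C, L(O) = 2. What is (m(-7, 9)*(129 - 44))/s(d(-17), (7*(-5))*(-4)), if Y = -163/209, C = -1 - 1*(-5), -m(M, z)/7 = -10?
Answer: 124355/79 ≈ 1574.1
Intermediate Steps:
m(M, z) = 70 (m(M, z) = -7*(-10) = 70)
C = 4 (C = -1 + 5 = 4)
d(X) = 6 (d(X) = 2 + 4 = 6)
Y = -163/209 (Y = -163*1/209 = -163/209 ≈ -0.77990)
s(R, p) = 790/209 (s(R, p) = 3 - 1*(-163/209) = 3 + 163/209 = 790/209)
(m(-7, 9)*(129 - 44))/s(d(-17), (7*(-5))*(-4)) = (70*(129 - 44))/(790/209) = (70*85)*(209/790) = 5950*(209/790) = 124355/79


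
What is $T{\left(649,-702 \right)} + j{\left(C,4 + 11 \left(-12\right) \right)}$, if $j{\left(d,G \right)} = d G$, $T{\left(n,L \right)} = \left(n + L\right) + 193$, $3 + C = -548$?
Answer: $70668$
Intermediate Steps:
$C = -551$ ($C = -3 - 548 = -551$)
$T{\left(n,L \right)} = 193 + L + n$ ($T{\left(n,L \right)} = \left(L + n\right) + 193 = 193 + L + n$)
$j{\left(d,G \right)} = G d$
$T{\left(649,-702 \right)} + j{\left(C,4 + 11 \left(-12\right) \right)} = \left(193 - 702 + 649\right) + \left(4 + 11 \left(-12\right)\right) \left(-551\right) = 140 + \left(4 - 132\right) \left(-551\right) = 140 - -70528 = 140 + 70528 = 70668$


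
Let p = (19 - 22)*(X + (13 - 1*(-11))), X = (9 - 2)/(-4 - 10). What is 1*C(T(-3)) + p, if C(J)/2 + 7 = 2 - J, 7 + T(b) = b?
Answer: -121/2 ≈ -60.500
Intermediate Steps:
X = -½ (X = 7/(-14) = 7*(-1/14) = -½ ≈ -0.50000)
T(b) = -7 + b
C(J) = -10 - 2*J (C(J) = -14 + 2*(2 - J) = -14 + (4 - 2*J) = -10 - 2*J)
p = -141/2 (p = (19 - 22)*(-½ + (13 - 1*(-11))) = -3*(-½ + (13 + 11)) = -3*(-½ + 24) = -3*47/2 = -141/2 ≈ -70.500)
1*C(T(-3)) + p = 1*(-10 - 2*(-7 - 3)) - 141/2 = 1*(-10 - 2*(-10)) - 141/2 = 1*(-10 + 20) - 141/2 = 1*10 - 141/2 = 10 - 141/2 = -121/2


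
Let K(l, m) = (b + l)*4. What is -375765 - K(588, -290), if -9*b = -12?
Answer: -1134367/3 ≈ -3.7812e+5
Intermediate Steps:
b = 4/3 (b = -⅑*(-12) = 4/3 ≈ 1.3333)
K(l, m) = 16/3 + 4*l (K(l, m) = (4/3 + l)*4 = 16/3 + 4*l)
-375765 - K(588, -290) = -375765 - (16/3 + 4*588) = -375765 - (16/3 + 2352) = -375765 - 1*7072/3 = -375765 - 7072/3 = -1134367/3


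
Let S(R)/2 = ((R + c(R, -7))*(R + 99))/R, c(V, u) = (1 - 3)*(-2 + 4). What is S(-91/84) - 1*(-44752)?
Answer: 3562331/78 ≈ 45671.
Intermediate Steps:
c(V, u) = -4 (c(V, u) = -2*2 = -4)
S(R) = 2*(-4 + R)*(99 + R)/R (S(R) = 2*(((R - 4)*(R + 99))/R) = 2*(((-4 + R)*(99 + R))/R) = 2*((-4 + R)*(99 + R)/R) = 2*(-4 + R)*(99 + R)/R)
S(-91/84) - 1*(-44752) = (190 - 792/((-91/84)) + 2*(-91/84)) - 1*(-44752) = (190 - 792/((-91*1/84)) + 2*(-91*1/84)) + 44752 = (190 - 792/(-13/12) + 2*(-13/12)) + 44752 = (190 - 792*(-12/13) - 13/6) + 44752 = (190 + 9504/13 - 13/6) + 44752 = 71675/78 + 44752 = 3562331/78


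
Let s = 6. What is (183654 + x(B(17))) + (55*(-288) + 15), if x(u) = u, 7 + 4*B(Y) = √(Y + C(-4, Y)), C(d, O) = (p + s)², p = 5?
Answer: 671309/4 + √138/4 ≈ 1.6783e+5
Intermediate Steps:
C(d, O) = 121 (C(d, O) = (5 + 6)² = 11² = 121)
B(Y) = -7/4 + √(121 + Y)/4 (B(Y) = -7/4 + √(Y + 121)/4 = -7/4 + √(121 + Y)/4)
(183654 + x(B(17))) + (55*(-288) + 15) = (183654 + (-7/4 + √(121 + 17)/4)) + (55*(-288) + 15) = (183654 + (-7/4 + √138/4)) + (-15840 + 15) = (734609/4 + √138/4) - 15825 = 671309/4 + √138/4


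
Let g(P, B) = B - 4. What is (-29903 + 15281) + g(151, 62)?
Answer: -14564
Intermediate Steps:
g(P, B) = -4 + B
(-29903 + 15281) + g(151, 62) = (-29903 + 15281) + (-4 + 62) = -14622 + 58 = -14564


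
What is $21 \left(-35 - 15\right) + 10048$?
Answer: $8998$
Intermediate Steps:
$21 \left(-35 - 15\right) + 10048 = 21 \left(-50\right) + 10048 = -1050 + 10048 = 8998$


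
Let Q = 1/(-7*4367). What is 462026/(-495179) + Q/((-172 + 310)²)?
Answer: -268971225184115/288271443750444 ≈ -0.93305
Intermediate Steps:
Q = -1/30569 (Q = 1/(-30569) = -1/30569 ≈ -3.2713e-5)
462026/(-495179) + Q/((-172 + 310)²) = 462026/(-495179) - 1/(30569*(-172 + 310)²) = 462026*(-1/495179) - 1/(30569*(138²)) = -462026/495179 - 1/30569/19044 = -462026/495179 - 1/30569*1/19044 = -462026/495179 - 1/582156036 = -268971225184115/288271443750444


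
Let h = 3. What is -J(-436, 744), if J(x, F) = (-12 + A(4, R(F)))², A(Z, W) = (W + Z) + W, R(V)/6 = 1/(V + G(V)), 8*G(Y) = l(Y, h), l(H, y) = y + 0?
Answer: -251159104/3940225 ≈ -63.742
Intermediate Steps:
l(H, y) = y
G(Y) = 3/8 (G(Y) = (⅛)*3 = 3/8)
R(V) = 6/(3/8 + V) (R(V) = 6/(V + 3/8) = 6/(3/8 + V))
A(Z, W) = Z + 2*W
J(x, F) = (-8 + 96/(3 + 8*F))² (J(x, F) = (-12 + (4 + 2*(48/(3 + 8*F))))² = (-12 + (4 + 96/(3 + 8*F)))² = (-8 + 96/(3 + 8*F))²)
-J(-436, 744) = -64*(-9 + 8*744)²/(3 + 8*744)² = -64*(-9 + 5952)²/(3 + 5952)² = -64*5943²/5955² = -64*35319249/35462025 = -1*251159104/3940225 = -251159104/3940225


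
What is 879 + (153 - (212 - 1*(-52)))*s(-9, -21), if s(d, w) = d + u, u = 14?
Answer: 324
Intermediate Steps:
s(d, w) = 14 + d (s(d, w) = d + 14 = 14 + d)
879 + (153 - (212 - 1*(-52)))*s(-9, -21) = 879 + (153 - (212 - 1*(-52)))*(14 - 9) = 879 + (153 - (212 + 52))*5 = 879 + (153 - 1*264)*5 = 879 + (153 - 264)*5 = 879 - 111*5 = 879 - 555 = 324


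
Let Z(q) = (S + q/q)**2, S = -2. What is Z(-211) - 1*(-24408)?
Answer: 24409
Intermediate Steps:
Z(q) = 1 (Z(q) = (-2 + q/q)**2 = (-2 + 1)**2 = (-1)**2 = 1)
Z(-211) - 1*(-24408) = 1 - 1*(-24408) = 1 + 24408 = 24409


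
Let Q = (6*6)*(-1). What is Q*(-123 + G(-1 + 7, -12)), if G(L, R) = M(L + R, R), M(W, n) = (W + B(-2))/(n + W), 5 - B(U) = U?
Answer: 4430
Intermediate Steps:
B(U) = 5 - U
M(W, n) = (7 + W)/(W + n) (M(W, n) = (W + (5 - 1*(-2)))/(n + W) = (W + (5 + 2))/(W + n) = (W + 7)/(W + n) = (7 + W)/(W + n))
G(L, R) = (7 + L + R)/(L + 2*R) (G(L, R) = (7 + (L + R))/((L + R) + R) = (7 + L + R)/(L + 2*R))
Q = -36 (Q = 36*(-1) = -36)
Q*(-123 + G(-1 + 7, -12)) = -36*(-123 + (7 + (-1 + 7) - 12)/((-1 + 7) + 2*(-12))) = -36*(-123 + (7 + 6 - 12)/(6 - 24)) = -36*(-123 + 1/(-18)) = -36*(-123 - 1/18*1) = -36*(-123 - 1/18) = -36*(-2215/18) = 4430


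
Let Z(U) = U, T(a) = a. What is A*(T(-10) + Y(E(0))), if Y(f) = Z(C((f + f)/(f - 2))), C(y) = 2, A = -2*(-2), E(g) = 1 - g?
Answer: -32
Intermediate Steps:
A = 4
Y(f) = 2
A*(T(-10) + Y(E(0))) = 4*(-10 + 2) = 4*(-8) = -32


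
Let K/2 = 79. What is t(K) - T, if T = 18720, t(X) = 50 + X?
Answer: -18512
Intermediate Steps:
K = 158 (K = 2*79 = 158)
t(K) - T = (50 + 158) - 1*18720 = 208 - 18720 = -18512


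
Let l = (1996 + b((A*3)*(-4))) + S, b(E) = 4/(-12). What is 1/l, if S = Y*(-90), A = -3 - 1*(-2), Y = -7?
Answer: 3/7877 ≈ 0.00038086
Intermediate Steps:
A = -1 (A = -3 + 2 = -1)
b(E) = -⅓ (b(E) = 4*(-1/12) = -⅓)
S = 630 (S = -7*(-90) = 630)
l = 7877/3 (l = (1996 - ⅓) + 630 = 5987/3 + 630 = 7877/3 ≈ 2625.7)
1/l = 1/(7877/3) = 3/7877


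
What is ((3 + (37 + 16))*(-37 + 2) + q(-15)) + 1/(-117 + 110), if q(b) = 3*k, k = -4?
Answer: -13805/7 ≈ -1972.1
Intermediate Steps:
q(b) = -12 (q(b) = 3*(-4) = -12)
((3 + (37 + 16))*(-37 + 2) + q(-15)) + 1/(-117 + 110) = ((3 + (37 + 16))*(-37 + 2) - 12) + 1/(-117 + 110) = ((3 + 53)*(-35) - 12) + 1/(-7) = (56*(-35) - 12) - ⅐ = (-1960 - 12) - ⅐ = -1972 - ⅐ = -13805/7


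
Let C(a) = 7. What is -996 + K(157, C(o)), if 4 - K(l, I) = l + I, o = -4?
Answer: -1156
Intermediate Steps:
K(l, I) = 4 - I - l (K(l, I) = 4 - (l + I) = 4 - (I + l) = 4 + (-I - l) = 4 - I - l)
-996 + K(157, C(o)) = -996 + (4 - 1*7 - 1*157) = -996 + (4 - 7 - 157) = -996 - 160 = -1156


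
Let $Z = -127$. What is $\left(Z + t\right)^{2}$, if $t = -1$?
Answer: $16384$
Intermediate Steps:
$\left(Z + t\right)^{2} = \left(-127 - 1\right)^{2} = \left(-128\right)^{2} = 16384$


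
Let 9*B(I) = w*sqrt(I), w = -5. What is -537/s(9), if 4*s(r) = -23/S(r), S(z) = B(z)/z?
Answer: -3580/207 ≈ -17.295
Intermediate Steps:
B(I) = -5*sqrt(I)/9 (B(I) = (-5*sqrt(I))/9 = -5*sqrt(I)/9)
S(z) = -5/(9*sqrt(z)) (S(z) = (-5*sqrt(z)/9)/z = -5/(9*sqrt(z)))
s(r) = 207*sqrt(r)/20 (s(r) = (-23*(-9*sqrt(r)/5))/4 = (-(-207)*sqrt(r)/5)/4 = (207*sqrt(r)/5)/4 = 207*sqrt(r)/20)
-537/s(9) = -537/(207*sqrt(9)/20) = -537/((207/20)*3) = -537/621/20 = -537*20/621 = -3580/207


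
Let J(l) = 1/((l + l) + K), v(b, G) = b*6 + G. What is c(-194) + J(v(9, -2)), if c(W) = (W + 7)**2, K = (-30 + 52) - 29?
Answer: 3391994/97 ≈ 34969.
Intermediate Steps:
v(b, G) = G + 6*b (v(b, G) = 6*b + G = G + 6*b)
K = -7 (K = 22 - 29 = -7)
J(l) = 1/(-7 + 2*l) (J(l) = 1/((l + l) - 7) = 1/(2*l - 7) = 1/(-7 + 2*l))
c(W) = (7 + W)**2
c(-194) + J(v(9, -2)) = (7 - 194)**2 + 1/(-7 + 2*(-2 + 6*9)) = (-187)**2 + 1/(-7 + 2*(-2 + 54)) = 34969 + 1/(-7 + 2*52) = 34969 + 1/(-7 + 104) = 34969 + 1/97 = 3391994/97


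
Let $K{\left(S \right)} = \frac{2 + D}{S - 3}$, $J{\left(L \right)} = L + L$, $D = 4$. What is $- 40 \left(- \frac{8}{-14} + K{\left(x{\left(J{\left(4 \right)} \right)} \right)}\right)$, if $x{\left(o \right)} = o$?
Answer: $- \frac{496}{7} \approx -70.857$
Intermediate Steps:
$J{\left(L \right)} = 2 L$
$K{\left(S \right)} = \frac{6}{-3 + S}$ ($K{\left(S \right)} = \frac{2 + 4}{S - 3} = \frac{6}{-3 + S}$)
$- 40 \left(- \frac{8}{-14} + K{\left(x{\left(J{\left(4 \right)} \right)} \right)}\right) = - 40 \left(- \frac{8}{-14} + \frac{6}{-3 + 2 \cdot 4}\right) = - 40 \left(\left(-8\right) \left(- \frac{1}{14}\right) + \frac{6}{-3 + 8}\right) = - 40 \left(\frac{4}{7} + \frac{6}{5}\right) = \left(-40\right) \frac{62}{35} = - \frac{496}{7}$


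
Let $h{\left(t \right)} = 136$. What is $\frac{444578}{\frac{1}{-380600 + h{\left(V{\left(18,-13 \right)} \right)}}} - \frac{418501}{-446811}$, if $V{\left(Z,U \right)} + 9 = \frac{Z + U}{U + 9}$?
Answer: $- \frac{75576259533733211}{446811} \approx -1.6915 \cdot 10^{11}$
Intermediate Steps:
$V{\left(Z,U \right)} = -9 + \frac{U + Z}{9 + U}$ ($V{\left(Z,U \right)} = -9 + \frac{Z + U}{U + 9} = -9 + \frac{U + Z}{9 + U}$)
$\frac{444578}{\frac{1}{-380600 + h{\left(V{\left(18,-13 \right)} \right)}}} - \frac{418501}{-446811} = \frac{444578}{\frac{1}{-380600 + 136}} - \frac{418501}{-446811} = \frac{444578}{\frac{1}{-380464}} - - \frac{418501}{446811} = \frac{444578}{- \frac{1}{380464}} + \frac{418501}{446811} = 444578 \left(-380464\right) + \frac{418501}{446811} = -169145924192 + \frac{418501}{446811} = - \frac{75576259533733211}{446811}$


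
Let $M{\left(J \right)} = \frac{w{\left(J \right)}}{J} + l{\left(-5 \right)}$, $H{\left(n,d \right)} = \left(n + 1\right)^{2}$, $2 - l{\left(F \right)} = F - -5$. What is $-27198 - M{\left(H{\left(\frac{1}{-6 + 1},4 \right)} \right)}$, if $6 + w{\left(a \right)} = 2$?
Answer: $- \frac{108775}{4} \approx -27194.0$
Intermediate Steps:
$w{\left(a \right)} = -4$ ($w{\left(a \right)} = -6 + 2 = -4$)
$l{\left(F \right)} = -3 - F$ ($l{\left(F \right)} = 2 - \left(F - -5\right) = 2 - \left(F + 5\right) = 2 - \left(5 + F\right) = -3 - F$)
$H{\left(n,d \right)} = \left(1 + n\right)^{2}$
$M{\left(J \right)} = 2 - \frac{4}{J}$ ($M{\left(J \right)} = - \frac{4}{J} - -2 = - \frac{4}{J} + \left(-3 + 5\right) = - \frac{4}{J} + 2 = 2 - \frac{4}{J}$)
$-27198 - M{\left(H{\left(\frac{1}{-6 + 1},4 \right)} \right)} = -27198 - \left(2 - \frac{4}{\left(1 + \frac{1}{-6 + 1}\right)^{2}}\right) = -27198 - \left(2 - \frac{4}{\left(1 + \frac{1}{-5}\right)^{2}}\right) = -27198 - \left(2 - \frac{4}{\left(1 - \frac{1}{5}\right)^{2}}\right) = -27198 - \left(2 - \frac{4}{\left(\frac{4}{5}\right)^{2}}\right) = -27198 - \left(2 - \frac{4}{\frac{16}{25}}\right) = -27198 - \left(2 - \frac{25}{4}\right) = -27198 - - \frac{17}{4} = -27198 + \frac{17}{4} = - \frac{108775}{4}$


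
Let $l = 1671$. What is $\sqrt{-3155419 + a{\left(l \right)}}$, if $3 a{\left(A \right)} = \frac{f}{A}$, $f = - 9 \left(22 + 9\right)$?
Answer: $\frac{i \sqrt{978965606598}}{557} \approx 1776.3 i$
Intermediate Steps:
$f = -279$ ($f = \left(-9\right) 31 = -279$)
$a{\left(A \right)} = - \frac{93}{A}$ ($a{\left(A \right)} = \frac{\left(-279\right) \frac{1}{A}}{3} = - \frac{93}{A}$)
$\sqrt{-3155419 + a{\left(l \right)}} = \sqrt{-3155419 - \frac{93}{1671}} = \sqrt{-3155419 - \frac{31}{557}} = \sqrt{- \frac{1757568414}{557}} = \frac{i \sqrt{978965606598}}{557}$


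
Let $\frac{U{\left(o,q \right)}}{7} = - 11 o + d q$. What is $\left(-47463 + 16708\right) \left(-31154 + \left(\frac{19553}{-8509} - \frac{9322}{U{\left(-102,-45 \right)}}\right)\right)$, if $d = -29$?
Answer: $\frac{138520983956674595}{144559401} \approx 9.5823 \cdot 10^{8}$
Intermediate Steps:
$U{\left(o,q \right)} = - 203 q - 77 o$ ($U{\left(o,q \right)} = 7 \left(- 11 o - 29 q\right) = 7 \left(- 29 q - 11 o\right) = - 203 q - 77 o$)
$\left(-47463 + 16708\right) \left(-31154 + \left(\frac{19553}{-8509} - \frac{9322}{U{\left(-102,-45 \right)}}\right)\right) = \left(-47463 + 16708\right) \left(-31154 - \left(\frac{19553}{8509} + \frac{9322}{\left(-203\right) \left(-45\right) - -7854}\right)\right) = - 30755 \left(-31154 - \left(\frac{19553}{8509} + \frac{9322}{9135 + 7854}\right)\right) = - 30755 \left(-31154 - \left(\frac{19553}{8509} + \frac{9322}{16989}\right)\right) = - 30755 \left(-31154 - \frac{411506815}{144559401}\right) = \left(-30755\right) \left(- \frac{4504015085569}{144559401}\right) = \frac{138520983956674595}{144559401}$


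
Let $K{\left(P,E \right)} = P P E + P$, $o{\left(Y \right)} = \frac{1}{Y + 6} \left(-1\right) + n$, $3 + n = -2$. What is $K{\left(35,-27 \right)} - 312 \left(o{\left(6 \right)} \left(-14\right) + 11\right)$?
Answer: $-58676$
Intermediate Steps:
$n = -5$ ($n = -3 - 2 = -5$)
$o{\left(Y \right)} = -5 - \frac{1}{6 + Y}$ ($o{\left(Y \right)} = \frac{1}{Y + 6} \left(-1\right) - 5 = \frac{1}{6 + Y} \left(-1\right) - 5 = - \frac{1}{6 + Y} - 5 = -5 - \frac{1}{6 + Y}$)
$K{\left(P,E \right)} = P + E P^{2}$ ($K{\left(P,E \right)} = P^{2} E + P = E P^{2} + P = P + E P^{2}$)
$K{\left(35,-27 \right)} - 312 \left(o{\left(6 \right)} \left(-14\right) + 11\right) = 35 \left(1 - 945\right) - 312 \left(\frac{-31 - 30}{6 + 6} \left(-14\right) + 11\right) = 35 \left(1 - 945\right) - 312 \left(\frac{-31 - 30}{12} \left(-14\right) + 11\right) = 35 \left(-944\right) - 312 \left(\frac{1}{12} \left(-61\right) \left(-14\right) + 11\right) = -33040 - 312 \left(\left(- \frac{61}{12}\right) \left(-14\right) + 11\right) = -33040 - 312 \left(\frac{427}{6} + 11\right) = -33040 - 25636 = -58676$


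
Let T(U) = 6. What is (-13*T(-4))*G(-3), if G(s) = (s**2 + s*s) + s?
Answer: -1170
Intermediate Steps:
G(s) = s + 2*s**2 (G(s) = (s**2 + s**2) + s = 2*s**2 + s = s + 2*s**2)
(-13*T(-4))*G(-3) = (-13*6)*(-3*(1 + 2*(-3))) = -(-234)*(1 - 6) = -(-234)*(-5) = -78*15 = -1170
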